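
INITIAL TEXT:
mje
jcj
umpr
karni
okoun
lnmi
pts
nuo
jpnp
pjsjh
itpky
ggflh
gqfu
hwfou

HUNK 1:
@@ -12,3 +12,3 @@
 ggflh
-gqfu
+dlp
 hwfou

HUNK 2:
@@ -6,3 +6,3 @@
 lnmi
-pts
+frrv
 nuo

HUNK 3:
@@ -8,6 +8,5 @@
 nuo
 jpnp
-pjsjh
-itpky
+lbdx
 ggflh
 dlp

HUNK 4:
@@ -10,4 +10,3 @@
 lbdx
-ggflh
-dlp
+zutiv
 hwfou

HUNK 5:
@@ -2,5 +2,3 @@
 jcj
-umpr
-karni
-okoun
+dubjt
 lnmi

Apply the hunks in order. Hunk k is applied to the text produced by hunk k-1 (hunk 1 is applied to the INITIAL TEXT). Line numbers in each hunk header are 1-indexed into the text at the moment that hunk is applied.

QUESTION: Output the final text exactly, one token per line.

Answer: mje
jcj
dubjt
lnmi
frrv
nuo
jpnp
lbdx
zutiv
hwfou

Derivation:
Hunk 1: at line 12 remove [gqfu] add [dlp] -> 14 lines: mje jcj umpr karni okoun lnmi pts nuo jpnp pjsjh itpky ggflh dlp hwfou
Hunk 2: at line 6 remove [pts] add [frrv] -> 14 lines: mje jcj umpr karni okoun lnmi frrv nuo jpnp pjsjh itpky ggflh dlp hwfou
Hunk 3: at line 8 remove [pjsjh,itpky] add [lbdx] -> 13 lines: mje jcj umpr karni okoun lnmi frrv nuo jpnp lbdx ggflh dlp hwfou
Hunk 4: at line 10 remove [ggflh,dlp] add [zutiv] -> 12 lines: mje jcj umpr karni okoun lnmi frrv nuo jpnp lbdx zutiv hwfou
Hunk 5: at line 2 remove [umpr,karni,okoun] add [dubjt] -> 10 lines: mje jcj dubjt lnmi frrv nuo jpnp lbdx zutiv hwfou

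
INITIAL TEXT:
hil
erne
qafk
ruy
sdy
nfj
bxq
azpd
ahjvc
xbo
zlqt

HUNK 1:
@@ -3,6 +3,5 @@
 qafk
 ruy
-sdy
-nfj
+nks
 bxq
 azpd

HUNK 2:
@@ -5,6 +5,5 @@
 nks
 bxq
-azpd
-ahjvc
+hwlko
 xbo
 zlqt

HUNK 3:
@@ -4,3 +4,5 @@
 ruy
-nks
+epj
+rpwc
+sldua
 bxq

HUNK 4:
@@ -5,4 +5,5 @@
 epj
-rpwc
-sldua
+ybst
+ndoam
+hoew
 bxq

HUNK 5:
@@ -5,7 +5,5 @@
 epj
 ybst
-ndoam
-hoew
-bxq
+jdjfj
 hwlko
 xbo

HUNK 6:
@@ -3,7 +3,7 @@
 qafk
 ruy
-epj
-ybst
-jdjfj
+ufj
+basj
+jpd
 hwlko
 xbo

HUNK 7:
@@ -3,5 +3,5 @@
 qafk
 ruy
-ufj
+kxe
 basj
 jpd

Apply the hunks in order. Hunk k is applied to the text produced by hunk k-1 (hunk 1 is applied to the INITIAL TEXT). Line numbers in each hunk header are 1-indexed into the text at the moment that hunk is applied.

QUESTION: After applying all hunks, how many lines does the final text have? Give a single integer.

Answer: 10

Derivation:
Hunk 1: at line 3 remove [sdy,nfj] add [nks] -> 10 lines: hil erne qafk ruy nks bxq azpd ahjvc xbo zlqt
Hunk 2: at line 5 remove [azpd,ahjvc] add [hwlko] -> 9 lines: hil erne qafk ruy nks bxq hwlko xbo zlqt
Hunk 3: at line 4 remove [nks] add [epj,rpwc,sldua] -> 11 lines: hil erne qafk ruy epj rpwc sldua bxq hwlko xbo zlqt
Hunk 4: at line 5 remove [rpwc,sldua] add [ybst,ndoam,hoew] -> 12 lines: hil erne qafk ruy epj ybst ndoam hoew bxq hwlko xbo zlqt
Hunk 5: at line 5 remove [ndoam,hoew,bxq] add [jdjfj] -> 10 lines: hil erne qafk ruy epj ybst jdjfj hwlko xbo zlqt
Hunk 6: at line 3 remove [epj,ybst,jdjfj] add [ufj,basj,jpd] -> 10 lines: hil erne qafk ruy ufj basj jpd hwlko xbo zlqt
Hunk 7: at line 3 remove [ufj] add [kxe] -> 10 lines: hil erne qafk ruy kxe basj jpd hwlko xbo zlqt
Final line count: 10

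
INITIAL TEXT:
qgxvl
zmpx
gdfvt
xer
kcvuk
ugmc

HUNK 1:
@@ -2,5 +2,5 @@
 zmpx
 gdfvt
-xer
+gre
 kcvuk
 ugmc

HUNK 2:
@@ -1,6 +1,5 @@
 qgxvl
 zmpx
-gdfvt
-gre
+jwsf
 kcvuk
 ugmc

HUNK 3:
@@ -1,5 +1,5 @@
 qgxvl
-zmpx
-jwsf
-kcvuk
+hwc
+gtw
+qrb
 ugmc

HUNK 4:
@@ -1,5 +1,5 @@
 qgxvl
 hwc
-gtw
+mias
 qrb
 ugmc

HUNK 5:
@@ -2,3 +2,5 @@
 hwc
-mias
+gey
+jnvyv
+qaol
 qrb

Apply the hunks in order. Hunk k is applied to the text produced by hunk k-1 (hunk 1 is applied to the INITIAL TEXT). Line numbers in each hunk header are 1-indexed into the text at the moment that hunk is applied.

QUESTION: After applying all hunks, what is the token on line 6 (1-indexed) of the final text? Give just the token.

Hunk 1: at line 2 remove [xer] add [gre] -> 6 lines: qgxvl zmpx gdfvt gre kcvuk ugmc
Hunk 2: at line 1 remove [gdfvt,gre] add [jwsf] -> 5 lines: qgxvl zmpx jwsf kcvuk ugmc
Hunk 3: at line 1 remove [zmpx,jwsf,kcvuk] add [hwc,gtw,qrb] -> 5 lines: qgxvl hwc gtw qrb ugmc
Hunk 4: at line 1 remove [gtw] add [mias] -> 5 lines: qgxvl hwc mias qrb ugmc
Hunk 5: at line 2 remove [mias] add [gey,jnvyv,qaol] -> 7 lines: qgxvl hwc gey jnvyv qaol qrb ugmc
Final line 6: qrb

Answer: qrb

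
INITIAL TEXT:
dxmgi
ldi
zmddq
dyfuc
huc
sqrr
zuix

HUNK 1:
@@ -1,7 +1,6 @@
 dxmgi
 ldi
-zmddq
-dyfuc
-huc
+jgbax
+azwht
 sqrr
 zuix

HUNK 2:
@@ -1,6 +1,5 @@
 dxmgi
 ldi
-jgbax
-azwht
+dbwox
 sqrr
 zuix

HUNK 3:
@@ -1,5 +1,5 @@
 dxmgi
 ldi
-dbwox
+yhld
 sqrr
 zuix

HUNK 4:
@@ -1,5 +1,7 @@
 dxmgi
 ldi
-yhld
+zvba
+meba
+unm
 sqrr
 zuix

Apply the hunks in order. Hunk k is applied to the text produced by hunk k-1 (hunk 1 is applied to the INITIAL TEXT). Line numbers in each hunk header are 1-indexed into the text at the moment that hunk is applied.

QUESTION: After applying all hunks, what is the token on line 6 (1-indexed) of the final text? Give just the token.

Hunk 1: at line 1 remove [zmddq,dyfuc,huc] add [jgbax,azwht] -> 6 lines: dxmgi ldi jgbax azwht sqrr zuix
Hunk 2: at line 1 remove [jgbax,azwht] add [dbwox] -> 5 lines: dxmgi ldi dbwox sqrr zuix
Hunk 3: at line 1 remove [dbwox] add [yhld] -> 5 lines: dxmgi ldi yhld sqrr zuix
Hunk 4: at line 1 remove [yhld] add [zvba,meba,unm] -> 7 lines: dxmgi ldi zvba meba unm sqrr zuix
Final line 6: sqrr

Answer: sqrr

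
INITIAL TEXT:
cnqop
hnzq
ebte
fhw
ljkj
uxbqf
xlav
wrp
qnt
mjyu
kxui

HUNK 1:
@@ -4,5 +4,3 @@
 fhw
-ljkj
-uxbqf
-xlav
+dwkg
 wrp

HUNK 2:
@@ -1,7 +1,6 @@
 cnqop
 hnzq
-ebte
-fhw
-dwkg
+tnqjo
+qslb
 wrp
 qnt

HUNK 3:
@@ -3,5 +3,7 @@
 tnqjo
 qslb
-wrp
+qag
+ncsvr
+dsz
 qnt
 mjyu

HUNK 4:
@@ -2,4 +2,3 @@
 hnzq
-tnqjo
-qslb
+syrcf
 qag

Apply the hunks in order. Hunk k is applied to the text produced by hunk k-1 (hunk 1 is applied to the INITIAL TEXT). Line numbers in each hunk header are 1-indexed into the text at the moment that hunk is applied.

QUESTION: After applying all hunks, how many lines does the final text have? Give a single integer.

Answer: 9

Derivation:
Hunk 1: at line 4 remove [ljkj,uxbqf,xlav] add [dwkg] -> 9 lines: cnqop hnzq ebte fhw dwkg wrp qnt mjyu kxui
Hunk 2: at line 1 remove [ebte,fhw,dwkg] add [tnqjo,qslb] -> 8 lines: cnqop hnzq tnqjo qslb wrp qnt mjyu kxui
Hunk 3: at line 3 remove [wrp] add [qag,ncsvr,dsz] -> 10 lines: cnqop hnzq tnqjo qslb qag ncsvr dsz qnt mjyu kxui
Hunk 4: at line 2 remove [tnqjo,qslb] add [syrcf] -> 9 lines: cnqop hnzq syrcf qag ncsvr dsz qnt mjyu kxui
Final line count: 9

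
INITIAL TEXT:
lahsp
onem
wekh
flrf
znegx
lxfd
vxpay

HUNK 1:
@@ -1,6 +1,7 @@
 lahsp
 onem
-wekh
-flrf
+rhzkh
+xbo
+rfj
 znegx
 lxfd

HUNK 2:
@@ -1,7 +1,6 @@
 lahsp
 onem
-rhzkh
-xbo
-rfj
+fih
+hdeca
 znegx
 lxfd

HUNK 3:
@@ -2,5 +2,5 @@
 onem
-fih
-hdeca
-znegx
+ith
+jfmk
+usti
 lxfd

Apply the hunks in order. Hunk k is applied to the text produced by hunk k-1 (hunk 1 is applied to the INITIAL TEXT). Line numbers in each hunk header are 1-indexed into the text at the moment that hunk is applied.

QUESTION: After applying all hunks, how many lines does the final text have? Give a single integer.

Answer: 7

Derivation:
Hunk 1: at line 1 remove [wekh,flrf] add [rhzkh,xbo,rfj] -> 8 lines: lahsp onem rhzkh xbo rfj znegx lxfd vxpay
Hunk 2: at line 1 remove [rhzkh,xbo,rfj] add [fih,hdeca] -> 7 lines: lahsp onem fih hdeca znegx lxfd vxpay
Hunk 3: at line 2 remove [fih,hdeca,znegx] add [ith,jfmk,usti] -> 7 lines: lahsp onem ith jfmk usti lxfd vxpay
Final line count: 7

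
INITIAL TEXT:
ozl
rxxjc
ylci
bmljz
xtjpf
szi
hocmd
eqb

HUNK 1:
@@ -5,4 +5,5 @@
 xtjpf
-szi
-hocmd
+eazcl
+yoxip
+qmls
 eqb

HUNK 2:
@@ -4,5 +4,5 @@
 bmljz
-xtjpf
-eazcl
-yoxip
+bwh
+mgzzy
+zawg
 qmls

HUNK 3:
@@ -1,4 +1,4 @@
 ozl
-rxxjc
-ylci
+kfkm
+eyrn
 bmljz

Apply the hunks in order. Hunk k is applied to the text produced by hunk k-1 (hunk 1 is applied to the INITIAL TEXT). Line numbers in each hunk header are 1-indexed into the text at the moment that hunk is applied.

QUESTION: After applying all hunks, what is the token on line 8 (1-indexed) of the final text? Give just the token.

Answer: qmls

Derivation:
Hunk 1: at line 5 remove [szi,hocmd] add [eazcl,yoxip,qmls] -> 9 lines: ozl rxxjc ylci bmljz xtjpf eazcl yoxip qmls eqb
Hunk 2: at line 4 remove [xtjpf,eazcl,yoxip] add [bwh,mgzzy,zawg] -> 9 lines: ozl rxxjc ylci bmljz bwh mgzzy zawg qmls eqb
Hunk 3: at line 1 remove [rxxjc,ylci] add [kfkm,eyrn] -> 9 lines: ozl kfkm eyrn bmljz bwh mgzzy zawg qmls eqb
Final line 8: qmls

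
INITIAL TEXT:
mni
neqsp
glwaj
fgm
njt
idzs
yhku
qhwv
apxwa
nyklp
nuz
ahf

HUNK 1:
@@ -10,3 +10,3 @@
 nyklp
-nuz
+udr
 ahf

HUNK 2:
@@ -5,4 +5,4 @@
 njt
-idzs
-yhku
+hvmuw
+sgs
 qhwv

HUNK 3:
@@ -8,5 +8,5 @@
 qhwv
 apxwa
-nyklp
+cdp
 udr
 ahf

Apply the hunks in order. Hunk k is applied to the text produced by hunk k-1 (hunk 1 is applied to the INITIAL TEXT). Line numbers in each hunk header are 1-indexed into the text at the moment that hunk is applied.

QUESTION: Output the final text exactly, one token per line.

Hunk 1: at line 10 remove [nuz] add [udr] -> 12 lines: mni neqsp glwaj fgm njt idzs yhku qhwv apxwa nyklp udr ahf
Hunk 2: at line 5 remove [idzs,yhku] add [hvmuw,sgs] -> 12 lines: mni neqsp glwaj fgm njt hvmuw sgs qhwv apxwa nyklp udr ahf
Hunk 3: at line 8 remove [nyklp] add [cdp] -> 12 lines: mni neqsp glwaj fgm njt hvmuw sgs qhwv apxwa cdp udr ahf

Answer: mni
neqsp
glwaj
fgm
njt
hvmuw
sgs
qhwv
apxwa
cdp
udr
ahf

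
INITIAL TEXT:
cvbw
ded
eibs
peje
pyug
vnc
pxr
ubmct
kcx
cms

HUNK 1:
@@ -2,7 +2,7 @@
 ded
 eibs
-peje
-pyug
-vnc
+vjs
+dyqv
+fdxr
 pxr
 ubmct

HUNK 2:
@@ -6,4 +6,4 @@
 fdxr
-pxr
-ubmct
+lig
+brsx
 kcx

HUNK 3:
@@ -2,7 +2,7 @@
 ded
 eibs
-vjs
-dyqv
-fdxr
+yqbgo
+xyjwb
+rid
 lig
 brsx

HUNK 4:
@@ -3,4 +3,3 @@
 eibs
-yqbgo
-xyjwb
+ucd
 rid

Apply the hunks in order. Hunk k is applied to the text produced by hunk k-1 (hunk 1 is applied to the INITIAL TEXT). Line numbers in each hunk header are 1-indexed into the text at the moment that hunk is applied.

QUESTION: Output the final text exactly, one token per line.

Answer: cvbw
ded
eibs
ucd
rid
lig
brsx
kcx
cms

Derivation:
Hunk 1: at line 2 remove [peje,pyug,vnc] add [vjs,dyqv,fdxr] -> 10 lines: cvbw ded eibs vjs dyqv fdxr pxr ubmct kcx cms
Hunk 2: at line 6 remove [pxr,ubmct] add [lig,brsx] -> 10 lines: cvbw ded eibs vjs dyqv fdxr lig brsx kcx cms
Hunk 3: at line 2 remove [vjs,dyqv,fdxr] add [yqbgo,xyjwb,rid] -> 10 lines: cvbw ded eibs yqbgo xyjwb rid lig brsx kcx cms
Hunk 4: at line 3 remove [yqbgo,xyjwb] add [ucd] -> 9 lines: cvbw ded eibs ucd rid lig brsx kcx cms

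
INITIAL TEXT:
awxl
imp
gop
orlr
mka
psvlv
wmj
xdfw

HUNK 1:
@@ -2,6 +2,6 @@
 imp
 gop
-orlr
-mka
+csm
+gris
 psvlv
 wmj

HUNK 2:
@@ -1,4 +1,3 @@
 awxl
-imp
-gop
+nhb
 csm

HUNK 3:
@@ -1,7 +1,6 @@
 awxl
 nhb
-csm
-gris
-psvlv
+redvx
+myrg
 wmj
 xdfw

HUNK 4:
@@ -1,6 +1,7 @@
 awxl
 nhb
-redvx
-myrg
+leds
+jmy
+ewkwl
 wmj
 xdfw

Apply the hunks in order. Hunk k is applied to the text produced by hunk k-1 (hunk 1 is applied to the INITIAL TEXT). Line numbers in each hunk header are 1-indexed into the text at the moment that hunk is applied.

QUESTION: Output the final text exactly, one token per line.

Hunk 1: at line 2 remove [orlr,mka] add [csm,gris] -> 8 lines: awxl imp gop csm gris psvlv wmj xdfw
Hunk 2: at line 1 remove [imp,gop] add [nhb] -> 7 lines: awxl nhb csm gris psvlv wmj xdfw
Hunk 3: at line 1 remove [csm,gris,psvlv] add [redvx,myrg] -> 6 lines: awxl nhb redvx myrg wmj xdfw
Hunk 4: at line 1 remove [redvx,myrg] add [leds,jmy,ewkwl] -> 7 lines: awxl nhb leds jmy ewkwl wmj xdfw

Answer: awxl
nhb
leds
jmy
ewkwl
wmj
xdfw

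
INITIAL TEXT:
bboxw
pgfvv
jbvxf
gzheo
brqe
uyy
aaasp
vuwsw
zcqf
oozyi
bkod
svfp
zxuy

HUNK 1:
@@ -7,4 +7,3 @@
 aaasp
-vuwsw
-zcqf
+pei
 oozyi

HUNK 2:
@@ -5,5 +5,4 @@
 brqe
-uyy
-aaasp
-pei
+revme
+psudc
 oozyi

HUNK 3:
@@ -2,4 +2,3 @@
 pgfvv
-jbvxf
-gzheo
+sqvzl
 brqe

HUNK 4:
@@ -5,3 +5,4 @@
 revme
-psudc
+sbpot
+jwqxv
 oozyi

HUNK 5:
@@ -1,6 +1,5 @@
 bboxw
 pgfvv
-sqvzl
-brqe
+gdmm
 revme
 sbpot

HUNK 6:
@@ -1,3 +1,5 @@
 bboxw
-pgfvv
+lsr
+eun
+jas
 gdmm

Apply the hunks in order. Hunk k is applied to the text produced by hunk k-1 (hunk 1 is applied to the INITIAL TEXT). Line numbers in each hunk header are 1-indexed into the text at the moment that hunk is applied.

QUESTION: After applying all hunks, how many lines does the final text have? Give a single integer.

Answer: 12

Derivation:
Hunk 1: at line 7 remove [vuwsw,zcqf] add [pei] -> 12 lines: bboxw pgfvv jbvxf gzheo brqe uyy aaasp pei oozyi bkod svfp zxuy
Hunk 2: at line 5 remove [uyy,aaasp,pei] add [revme,psudc] -> 11 lines: bboxw pgfvv jbvxf gzheo brqe revme psudc oozyi bkod svfp zxuy
Hunk 3: at line 2 remove [jbvxf,gzheo] add [sqvzl] -> 10 lines: bboxw pgfvv sqvzl brqe revme psudc oozyi bkod svfp zxuy
Hunk 4: at line 5 remove [psudc] add [sbpot,jwqxv] -> 11 lines: bboxw pgfvv sqvzl brqe revme sbpot jwqxv oozyi bkod svfp zxuy
Hunk 5: at line 1 remove [sqvzl,brqe] add [gdmm] -> 10 lines: bboxw pgfvv gdmm revme sbpot jwqxv oozyi bkod svfp zxuy
Hunk 6: at line 1 remove [pgfvv] add [lsr,eun,jas] -> 12 lines: bboxw lsr eun jas gdmm revme sbpot jwqxv oozyi bkod svfp zxuy
Final line count: 12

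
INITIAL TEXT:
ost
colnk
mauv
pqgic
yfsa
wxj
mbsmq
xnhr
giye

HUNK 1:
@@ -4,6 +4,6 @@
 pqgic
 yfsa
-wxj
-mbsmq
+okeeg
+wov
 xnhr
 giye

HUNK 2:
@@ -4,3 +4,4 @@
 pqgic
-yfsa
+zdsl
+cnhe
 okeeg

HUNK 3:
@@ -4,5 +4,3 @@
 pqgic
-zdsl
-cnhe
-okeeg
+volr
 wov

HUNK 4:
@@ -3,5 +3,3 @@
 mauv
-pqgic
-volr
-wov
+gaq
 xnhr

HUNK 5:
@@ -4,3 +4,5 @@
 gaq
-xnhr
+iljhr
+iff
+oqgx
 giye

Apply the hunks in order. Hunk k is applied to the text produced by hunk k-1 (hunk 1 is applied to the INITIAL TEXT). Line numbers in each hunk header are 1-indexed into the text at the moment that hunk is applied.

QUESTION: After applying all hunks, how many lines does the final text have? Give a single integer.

Hunk 1: at line 4 remove [wxj,mbsmq] add [okeeg,wov] -> 9 lines: ost colnk mauv pqgic yfsa okeeg wov xnhr giye
Hunk 2: at line 4 remove [yfsa] add [zdsl,cnhe] -> 10 lines: ost colnk mauv pqgic zdsl cnhe okeeg wov xnhr giye
Hunk 3: at line 4 remove [zdsl,cnhe,okeeg] add [volr] -> 8 lines: ost colnk mauv pqgic volr wov xnhr giye
Hunk 4: at line 3 remove [pqgic,volr,wov] add [gaq] -> 6 lines: ost colnk mauv gaq xnhr giye
Hunk 5: at line 4 remove [xnhr] add [iljhr,iff,oqgx] -> 8 lines: ost colnk mauv gaq iljhr iff oqgx giye
Final line count: 8

Answer: 8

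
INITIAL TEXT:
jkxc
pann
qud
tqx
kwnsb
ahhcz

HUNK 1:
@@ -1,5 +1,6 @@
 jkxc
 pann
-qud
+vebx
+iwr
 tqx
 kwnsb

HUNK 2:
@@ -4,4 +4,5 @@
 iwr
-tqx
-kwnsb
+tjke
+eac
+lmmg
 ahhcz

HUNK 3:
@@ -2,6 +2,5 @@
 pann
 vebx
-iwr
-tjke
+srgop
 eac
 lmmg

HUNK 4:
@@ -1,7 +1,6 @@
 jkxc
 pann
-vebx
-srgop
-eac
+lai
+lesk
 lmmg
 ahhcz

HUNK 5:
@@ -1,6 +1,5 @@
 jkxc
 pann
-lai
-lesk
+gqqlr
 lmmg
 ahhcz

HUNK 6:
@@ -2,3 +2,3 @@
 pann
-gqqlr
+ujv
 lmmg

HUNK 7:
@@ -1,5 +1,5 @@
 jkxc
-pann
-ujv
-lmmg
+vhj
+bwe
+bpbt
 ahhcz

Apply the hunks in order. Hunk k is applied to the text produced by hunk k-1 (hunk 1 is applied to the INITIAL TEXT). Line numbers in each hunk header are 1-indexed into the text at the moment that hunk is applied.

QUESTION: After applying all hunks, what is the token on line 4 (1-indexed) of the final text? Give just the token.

Answer: bpbt

Derivation:
Hunk 1: at line 1 remove [qud] add [vebx,iwr] -> 7 lines: jkxc pann vebx iwr tqx kwnsb ahhcz
Hunk 2: at line 4 remove [tqx,kwnsb] add [tjke,eac,lmmg] -> 8 lines: jkxc pann vebx iwr tjke eac lmmg ahhcz
Hunk 3: at line 2 remove [iwr,tjke] add [srgop] -> 7 lines: jkxc pann vebx srgop eac lmmg ahhcz
Hunk 4: at line 1 remove [vebx,srgop,eac] add [lai,lesk] -> 6 lines: jkxc pann lai lesk lmmg ahhcz
Hunk 5: at line 1 remove [lai,lesk] add [gqqlr] -> 5 lines: jkxc pann gqqlr lmmg ahhcz
Hunk 6: at line 2 remove [gqqlr] add [ujv] -> 5 lines: jkxc pann ujv lmmg ahhcz
Hunk 7: at line 1 remove [pann,ujv,lmmg] add [vhj,bwe,bpbt] -> 5 lines: jkxc vhj bwe bpbt ahhcz
Final line 4: bpbt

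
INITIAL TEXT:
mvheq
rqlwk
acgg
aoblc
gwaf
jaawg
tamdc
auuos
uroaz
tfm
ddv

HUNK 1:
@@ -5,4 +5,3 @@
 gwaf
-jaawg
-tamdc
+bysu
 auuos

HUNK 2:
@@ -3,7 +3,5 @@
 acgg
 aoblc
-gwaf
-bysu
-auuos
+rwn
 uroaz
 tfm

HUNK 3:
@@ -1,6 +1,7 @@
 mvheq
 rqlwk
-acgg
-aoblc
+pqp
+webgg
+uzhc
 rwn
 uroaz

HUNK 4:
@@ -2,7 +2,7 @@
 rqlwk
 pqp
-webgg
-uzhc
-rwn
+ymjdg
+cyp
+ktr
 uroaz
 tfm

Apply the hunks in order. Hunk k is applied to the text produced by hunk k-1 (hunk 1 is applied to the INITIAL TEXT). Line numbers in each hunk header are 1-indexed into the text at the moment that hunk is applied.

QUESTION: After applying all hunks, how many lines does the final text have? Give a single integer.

Hunk 1: at line 5 remove [jaawg,tamdc] add [bysu] -> 10 lines: mvheq rqlwk acgg aoblc gwaf bysu auuos uroaz tfm ddv
Hunk 2: at line 3 remove [gwaf,bysu,auuos] add [rwn] -> 8 lines: mvheq rqlwk acgg aoblc rwn uroaz tfm ddv
Hunk 3: at line 1 remove [acgg,aoblc] add [pqp,webgg,uzhc] -> 9 lines: mvheq rqlwk pqp webgg uzhc rwn uroaz tfm ddv
Hunk 4: at line 2 remove [webgg,uzhc,rwn] add [ymjdg,cyp,ktr] -> 9 lines: mvheq rqlwk pqp ymjdg cyp ktr uroaz tfm ddv
Final line count: 9

Answer: 9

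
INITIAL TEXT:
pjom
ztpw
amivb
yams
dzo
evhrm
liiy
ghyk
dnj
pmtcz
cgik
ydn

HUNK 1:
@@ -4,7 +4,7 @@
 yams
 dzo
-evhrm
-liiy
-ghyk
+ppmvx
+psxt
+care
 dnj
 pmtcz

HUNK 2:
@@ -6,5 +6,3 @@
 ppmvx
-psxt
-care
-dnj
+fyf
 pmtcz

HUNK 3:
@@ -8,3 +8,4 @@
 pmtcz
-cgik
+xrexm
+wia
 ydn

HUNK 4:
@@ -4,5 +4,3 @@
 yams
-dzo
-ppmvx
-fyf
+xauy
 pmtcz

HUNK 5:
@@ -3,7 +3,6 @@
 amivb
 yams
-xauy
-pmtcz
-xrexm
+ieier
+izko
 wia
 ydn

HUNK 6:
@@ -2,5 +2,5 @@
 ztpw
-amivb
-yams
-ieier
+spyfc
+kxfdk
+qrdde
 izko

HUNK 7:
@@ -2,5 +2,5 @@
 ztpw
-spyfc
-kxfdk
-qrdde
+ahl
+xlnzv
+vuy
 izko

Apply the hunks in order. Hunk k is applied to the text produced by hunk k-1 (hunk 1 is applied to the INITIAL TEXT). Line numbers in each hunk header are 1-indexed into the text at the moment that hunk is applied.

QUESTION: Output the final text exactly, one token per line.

Hunk 1: at line 4 remove [evhrm,liiy,ghyk] add [ppmvx,psxt,care] -> 12 lines: pjom ztpw amivb yams dzo ppmvx psxt care dnj pmtcz cgik ydn
Hunk 2: at line 6 remove [psxt,care,dnj] add [fyf] -> 10 lines: pjom ztpw amivb yams dzo ppmvx fyf pmtcz cgik ydn
Hunk 3: at line 8 remove [cgik] add [xrexm,wia] -> 11 lines: pjom ztpw amivb yams dzo ppmvx fyf pmtcz xrexm wia ydn
Hunk 4: at line 4 remove [dzo,ppmvx,fyf] add [xauy] -> 9 lines: pjom ztpw amivb yams xauy pmtcz xrexm wia ydn
Hunk 5: at line 3 remove [xauy,pmtcz,xrexm] add [ieier,izko] -> 8 lines: pjom ztpw amivb yams ieier izko wia ydn
Hunk 6: at line 2 remove [amivb,yams,ieier] add [spyfc,kxfdk,qrdde] -> 8 lines: pjom ztpw spyfc kxfdk qrdde izko wia ydn
Hunk 7: at line 2 remove [spyfc,kxfdk,qrdde] add [ahl,xlnzv,vuy] -> 8 lines: pjom ztpw ahl xlnzv vuy izko wia ydn

Answer: pjom
ztpw
ahl
xlnzv
vuy
izko
wia
ydn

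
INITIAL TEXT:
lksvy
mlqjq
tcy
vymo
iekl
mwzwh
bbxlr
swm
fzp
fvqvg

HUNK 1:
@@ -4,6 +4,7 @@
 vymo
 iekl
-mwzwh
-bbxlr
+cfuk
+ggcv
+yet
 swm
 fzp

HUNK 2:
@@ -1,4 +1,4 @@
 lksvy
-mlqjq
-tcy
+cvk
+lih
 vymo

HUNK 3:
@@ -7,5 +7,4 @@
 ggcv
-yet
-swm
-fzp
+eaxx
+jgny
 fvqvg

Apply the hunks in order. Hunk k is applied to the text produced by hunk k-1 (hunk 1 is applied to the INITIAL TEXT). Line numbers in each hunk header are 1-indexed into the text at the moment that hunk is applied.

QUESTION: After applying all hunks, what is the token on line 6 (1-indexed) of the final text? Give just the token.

Hunk 1: at line 4 remove [mwzwh,bbxlr] add [cfuk,ggcv,yet] -> 11 lines: lksvy mlqjq tcy vymo iekl cfuk ggcv yet swm fzp fvqvg
Hunk 2: at line 1 remove [mlqjq,tcy] add [cvk,lih] -> 11 lines: lksvy cvk lih vymo iekl cfuk ggcv yet swm fzp fvqvg
Hunk 3: at line 7 remove [yet,swm,fzp] add [eaxx,jgny] -> 10 lines: lksvy cvk lih vymo iekl cfuk ggcv eaxx jgny fvqvg
Final line 6: cfuk

Answer: cfuk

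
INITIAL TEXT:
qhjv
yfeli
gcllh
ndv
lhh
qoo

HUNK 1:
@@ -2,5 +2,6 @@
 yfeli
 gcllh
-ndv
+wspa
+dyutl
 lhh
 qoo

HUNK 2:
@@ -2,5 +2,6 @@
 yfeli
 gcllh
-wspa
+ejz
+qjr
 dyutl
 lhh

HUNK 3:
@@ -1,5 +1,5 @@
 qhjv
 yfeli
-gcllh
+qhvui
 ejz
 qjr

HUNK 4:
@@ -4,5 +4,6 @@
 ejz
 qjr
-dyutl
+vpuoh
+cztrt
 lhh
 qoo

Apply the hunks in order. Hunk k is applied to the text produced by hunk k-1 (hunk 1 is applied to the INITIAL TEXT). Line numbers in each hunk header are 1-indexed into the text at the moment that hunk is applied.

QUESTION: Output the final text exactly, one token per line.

Hunk 1: at line 2 remove [ndv] add [wspa,dyutl] -> 7 lines: qhjv yfeli gcllh wspa dyutl lhh qoo
Hunk 2: at line 2 remove [wspa] add [ejz,qjr] -> 8 lines: qhjv yfeli gcllh ejz qjr dyutl lhh qoo
Hunk 3: at line 1 remove [gcllh] add [qhvui] -> 8 lines: qhjv yfeli qhvui ejz qjr dyutl lhh qoo
Hunk 4: at line 4 remove [dyutl] add [vpuoh,cztrt] -> 9 lines: qhjv yfeli qhvui ejz qjr vpuoh cztrt lhh qoo

Answer: qhjv
yfeli
qhvui
ejz
qjr
vpuoh
cztrt
lhh
qoo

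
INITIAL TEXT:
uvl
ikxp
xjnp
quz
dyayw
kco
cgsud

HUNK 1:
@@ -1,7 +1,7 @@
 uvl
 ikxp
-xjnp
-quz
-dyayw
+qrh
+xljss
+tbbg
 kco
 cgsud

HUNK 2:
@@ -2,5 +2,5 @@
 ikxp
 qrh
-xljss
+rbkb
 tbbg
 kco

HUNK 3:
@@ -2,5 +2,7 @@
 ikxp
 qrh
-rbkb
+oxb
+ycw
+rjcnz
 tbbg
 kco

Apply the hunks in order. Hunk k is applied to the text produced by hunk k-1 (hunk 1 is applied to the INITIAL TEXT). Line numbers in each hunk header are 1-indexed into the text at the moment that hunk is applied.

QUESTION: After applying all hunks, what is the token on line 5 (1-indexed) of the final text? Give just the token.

Answer: ycw

Derivation:
Hunk 1: at line 1 remove [xjnp,quz,dyayw] add [qrh,xljss,tbbg] -> 7 lines: uvl ikxp qrh xljss tbbg kco cgsud
Hunk 2: at line 2 remove [xljss] add [rbkb] -> 7 lines: uvl ikxp qrh rbkb tbbg kco cgsud
Hunk 3: at line 2 remove [rbkb] add [oxb,ycw,rjcnz] -> 9 lines: uvl ikxp qrh oxb ycw rjcnz tbbg kco cgsud
Final line 5: ycw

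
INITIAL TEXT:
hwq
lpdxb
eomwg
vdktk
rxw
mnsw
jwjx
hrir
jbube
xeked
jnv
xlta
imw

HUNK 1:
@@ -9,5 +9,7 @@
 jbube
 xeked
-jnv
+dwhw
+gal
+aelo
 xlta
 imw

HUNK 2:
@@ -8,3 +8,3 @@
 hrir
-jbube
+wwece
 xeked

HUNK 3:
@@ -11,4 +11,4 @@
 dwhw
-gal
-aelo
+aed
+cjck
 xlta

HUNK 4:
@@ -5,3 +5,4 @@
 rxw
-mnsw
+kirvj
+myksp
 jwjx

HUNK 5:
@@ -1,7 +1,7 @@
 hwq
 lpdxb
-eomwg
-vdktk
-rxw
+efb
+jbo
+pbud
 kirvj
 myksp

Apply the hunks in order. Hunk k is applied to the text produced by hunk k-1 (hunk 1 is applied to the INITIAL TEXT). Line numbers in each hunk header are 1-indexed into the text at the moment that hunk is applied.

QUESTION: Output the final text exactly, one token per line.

Hunk 1: at line 9 remove [jnv] add [dwhw,gal,aelo] -> 15 lines: hwq lpdxb eomwg vdktk rxw mnsw jwjx hrir jbube xeked dwhw gal aelo xlta imw
Hunk 2: at line 8 remove [jbube] add [wwece] -> 15 lines: hwq lpdxb eomwg vdktk rxw mnsw jwjx hrir wwece xeked dwhw gal aelo xlta imw
Hunk 3: at line 11 remove [gal,aelo] add [aed,cjck] -> 15 lines: hwq lpdxb eomwg vdktk rxw mnsw jwjx hrir wwece xeked dwhw aed cjck xlta imw
Hunk 4: at line 5 remove [mnsw] add [kirvj,myksp] -> 16 lines: hwq lpdxb eomwg vdktk rxw kirvj myksp jwjx hrir wwece xeked dwhw aed cjck xlta imw
Hunk 5: at line 1 remove [eomwg,vdktk,rxw] add [efb,jbo,pbud] -> 16 lines: hwq lpdxb efb jbo pbud kirvj myksp jwjx hrir wwece xeked dwhw aed cjck xlta imw

Answer: hwq
lpdxb
efb
jbo
pbud
kirvj
myksp
jwjx
hrir
wwece
xeked
dwhw
aed
cjck
xlta
imw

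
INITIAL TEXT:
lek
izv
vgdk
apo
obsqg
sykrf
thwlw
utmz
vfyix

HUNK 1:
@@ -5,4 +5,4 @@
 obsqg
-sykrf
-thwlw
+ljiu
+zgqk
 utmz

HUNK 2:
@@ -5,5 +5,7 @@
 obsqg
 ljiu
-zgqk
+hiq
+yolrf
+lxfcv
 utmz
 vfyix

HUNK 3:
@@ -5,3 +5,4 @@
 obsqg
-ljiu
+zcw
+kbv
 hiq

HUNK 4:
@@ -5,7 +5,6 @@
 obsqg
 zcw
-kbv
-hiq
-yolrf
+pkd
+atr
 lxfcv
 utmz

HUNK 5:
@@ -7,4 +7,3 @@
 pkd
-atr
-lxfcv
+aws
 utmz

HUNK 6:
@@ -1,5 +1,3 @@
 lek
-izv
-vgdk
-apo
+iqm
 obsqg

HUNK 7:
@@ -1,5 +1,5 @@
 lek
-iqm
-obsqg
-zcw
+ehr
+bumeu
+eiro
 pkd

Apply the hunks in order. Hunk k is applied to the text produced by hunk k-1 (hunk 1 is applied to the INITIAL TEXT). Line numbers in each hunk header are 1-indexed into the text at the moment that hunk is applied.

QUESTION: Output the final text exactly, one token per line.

Answer: lek
ehr
bumeu
eiro
pkd
aws
utmz
vfyix

Derivation:
Hunk 1: at line 5 remove [sykrf,thwlw] add [ljiu,zgqk] -> 9 lines: lek izv vgdk apo obsqg ljiu zgqk utmz vfyix
Hunk 2: at line 5 remove [zgqk] add [hiq,yolrf,lxfcv] -> 11 lines: lek izv vgdk apo obsqg ljiu hiq yolrf lxfcv utmz vfyix
Hunk 3: at line 5 remove [ljiu] add [zcw,kbv] -> 12 lines: lek izv vgdk apo obsqg zcw kbv hiq yolrf lxfcv utmz vfyix
Hunk 4: at line 5 remove [kbv,hiq,yolrf] add [pkd,atr] -> 11 lines: lek izv vgdk apo obsqg zcw pkd atr lxfcv utmz vfyix
Hunk 5: at line 7 remove [atr,lxfcv] add [aws] -> 10 lines: lek izv vgdk apo obsqg zcw pkd aws utmz vfyix
Hunk 6: at line 1 remove [izv,vgdk,apo] add [iqm] -> 8 lines: lek iqm obsqg zcw pkd aws utmz vfyix
Hunk 7: at line 1 remove [iqm,obsqg,zcw] add [ehr,bumeu,eiro] -> 8 lines: lek ehr bumeu eiro pkd aws utmz vfyix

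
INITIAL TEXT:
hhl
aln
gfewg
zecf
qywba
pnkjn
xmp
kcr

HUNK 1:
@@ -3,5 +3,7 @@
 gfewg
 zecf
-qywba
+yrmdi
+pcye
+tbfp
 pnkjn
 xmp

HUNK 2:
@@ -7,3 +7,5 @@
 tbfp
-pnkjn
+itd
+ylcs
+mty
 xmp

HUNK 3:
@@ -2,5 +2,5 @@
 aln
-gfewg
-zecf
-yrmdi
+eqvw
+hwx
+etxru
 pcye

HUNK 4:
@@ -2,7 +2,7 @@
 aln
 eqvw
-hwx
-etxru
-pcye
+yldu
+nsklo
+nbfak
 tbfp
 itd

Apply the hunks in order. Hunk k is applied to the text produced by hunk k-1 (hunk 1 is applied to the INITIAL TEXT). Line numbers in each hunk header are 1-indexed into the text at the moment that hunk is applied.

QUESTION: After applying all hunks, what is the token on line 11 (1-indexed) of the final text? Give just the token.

Answer: xmp

Derivation:
Hunk 1: at line 3 remove [qywba] add [yrmdi,pcye,tbfp] -> 10 lines: hhl aln gfewg zecf yrmdi pcye tbfp pnkjn xmp kcr
Hunk 2: at line 7 remove [pnkjn] add [itd,ylcs,mty] -> 12 lines: hhl aln gfewg zecf yrmdi pcye tbfp itd ylcs mty xmp kcr
Hunk 3: at line 2 remove [gfewg,zecf,yrmdi] add [eqvw,hwx,etxru] -> 12 lines: hhl aln eqvw hwx etxru pcye tbfp itd ylcs mty xmp kcr
Hunk 4: at line 2 remove [hwx,etxru,pcye] add [yldu,nsklo,nbfak] -> 12 lines: hhl aln eqvw yldu nsklo nbfak tbfp itd ylcs mty xmp kcr
Final line 11: xmp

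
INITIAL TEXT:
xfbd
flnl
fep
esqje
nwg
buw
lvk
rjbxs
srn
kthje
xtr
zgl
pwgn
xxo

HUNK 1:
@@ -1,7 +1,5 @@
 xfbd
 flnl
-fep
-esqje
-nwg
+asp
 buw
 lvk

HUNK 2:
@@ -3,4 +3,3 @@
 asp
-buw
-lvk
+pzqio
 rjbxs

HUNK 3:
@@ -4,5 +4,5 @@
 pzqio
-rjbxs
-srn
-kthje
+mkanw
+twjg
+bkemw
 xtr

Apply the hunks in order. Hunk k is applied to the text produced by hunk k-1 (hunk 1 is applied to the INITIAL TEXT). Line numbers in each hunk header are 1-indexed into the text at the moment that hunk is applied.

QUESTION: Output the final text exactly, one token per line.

Hunk 1: at line 1 remove [fep,esqje,nwg] add [asp] -> 12 lines: xfbd flnl asp buw lvk rjbxs srn kthje xtr zgl pwgn xxo
Hunk 2: at line 3 remove [buw,lvk] add [pzqio] -> 11 lines: xfbd flnl asp pzqio rjbxs srn kthje xtr zgl pwgn xxo
Hunk 3: at line 4 remove [rjbxs,srn,kthje] add [mkanw,twjg,bkemw] -> 11 lines: xfbd flnl asp pzqio mkanw twjg bkemw xtr zgl pwgn xxo

Answer: xfbd
flnl
asp
pzqio
mkanw
twjg
bkemw
xtr
zgl
pwgn
xxo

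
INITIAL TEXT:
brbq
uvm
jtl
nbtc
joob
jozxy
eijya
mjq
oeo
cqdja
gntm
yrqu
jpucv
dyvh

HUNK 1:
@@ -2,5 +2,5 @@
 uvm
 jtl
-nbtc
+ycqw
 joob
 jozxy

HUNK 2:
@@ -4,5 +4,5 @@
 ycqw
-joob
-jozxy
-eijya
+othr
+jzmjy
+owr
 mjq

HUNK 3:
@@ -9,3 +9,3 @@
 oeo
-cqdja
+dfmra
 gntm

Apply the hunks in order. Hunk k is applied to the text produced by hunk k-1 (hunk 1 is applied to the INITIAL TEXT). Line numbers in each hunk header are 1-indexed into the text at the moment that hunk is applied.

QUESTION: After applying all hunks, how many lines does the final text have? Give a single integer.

Hunk 1: at line 2 remove [nbtc] add [ycqw] -> 14 lines: brbq uvm jtl ycqw joob jozxy eijya mjq oeo cqdja gntm yrqu jpucv dyvh
Hunk 2: at line 4 remove [joob,jozxy,eijya] add [othr,jzmjy,owr] -> 14 lines: brbq uvm jtl ycqw othr jzmjy owr mjq oeo cqdja gntm yrqu jpucv dyvh
Hunk 3: at line 9 remove [cqdja] add [dfmra] -> 14 lines: brbq uvm jtl ycqw othr jzmjy owr mjq oeo dfmra gntm yrqu jpucv dyvh
Final line count: 14

Answer: 14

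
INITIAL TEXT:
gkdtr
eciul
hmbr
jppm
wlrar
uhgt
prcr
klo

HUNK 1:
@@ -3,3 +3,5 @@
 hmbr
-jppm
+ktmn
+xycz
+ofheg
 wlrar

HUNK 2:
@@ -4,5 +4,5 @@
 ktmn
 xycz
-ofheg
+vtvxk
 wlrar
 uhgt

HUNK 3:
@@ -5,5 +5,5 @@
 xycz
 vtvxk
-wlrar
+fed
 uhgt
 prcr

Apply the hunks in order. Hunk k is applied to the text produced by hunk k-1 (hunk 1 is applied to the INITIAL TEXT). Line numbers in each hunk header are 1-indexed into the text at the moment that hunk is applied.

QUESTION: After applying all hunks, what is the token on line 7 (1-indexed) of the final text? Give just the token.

Answer: fed

Derivation:
Hunk 1: at line 3 remove [jppm] add [ktmn,xycz,ofheg] -> 10 lines: gkdtr eciul hmbr ktmn xycz ofheg wlrar uhgt prcr klo
Hunk 2: at line 4 remove [ofheg] add [vtvxk] -> 10 lines: gkdtr eciul hmbr ktmn xycz vtvxk wlrar uhgt prcr klo
Hunk 3: at line 5 remove [wlrar] add [fed] -> 10 lines: gkdtr eciul hmbr ktmn xycz vtvxk fed uhgt prcr klo
Final line 7: fed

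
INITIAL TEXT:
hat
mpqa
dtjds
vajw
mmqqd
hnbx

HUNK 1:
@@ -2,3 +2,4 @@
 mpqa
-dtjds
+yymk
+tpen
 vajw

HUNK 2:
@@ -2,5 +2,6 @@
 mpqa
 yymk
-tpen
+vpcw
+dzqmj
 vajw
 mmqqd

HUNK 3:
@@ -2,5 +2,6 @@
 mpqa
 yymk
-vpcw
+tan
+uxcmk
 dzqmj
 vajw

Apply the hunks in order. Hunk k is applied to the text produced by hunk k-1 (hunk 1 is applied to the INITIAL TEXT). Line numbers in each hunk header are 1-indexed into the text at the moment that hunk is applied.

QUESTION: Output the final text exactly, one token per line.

Answer: hat
mpqa
yymk
tan
uxcmk
dzqmj
vajw
mmqqd
hnbx

Derivation:
Hunk 1: at line 2 remove [dtjds] add [yymk,tpen] -> 7 lines: hat mpqa yymk tpen vajw mmqqd hnbx
Hunk 2: at line 2 remove [tpen] add [vpcw,dzqmj] -> 8 lines: hat mpqa yymk vpcw dzqmj vajw mmqqd hnbx
Hunk 3: at line 2 remove [vpcw] add [tan,uxcmk] -> 9 lines: hat mpqa yymk tan uxcmk dzqmj vajw mmqqd hnbx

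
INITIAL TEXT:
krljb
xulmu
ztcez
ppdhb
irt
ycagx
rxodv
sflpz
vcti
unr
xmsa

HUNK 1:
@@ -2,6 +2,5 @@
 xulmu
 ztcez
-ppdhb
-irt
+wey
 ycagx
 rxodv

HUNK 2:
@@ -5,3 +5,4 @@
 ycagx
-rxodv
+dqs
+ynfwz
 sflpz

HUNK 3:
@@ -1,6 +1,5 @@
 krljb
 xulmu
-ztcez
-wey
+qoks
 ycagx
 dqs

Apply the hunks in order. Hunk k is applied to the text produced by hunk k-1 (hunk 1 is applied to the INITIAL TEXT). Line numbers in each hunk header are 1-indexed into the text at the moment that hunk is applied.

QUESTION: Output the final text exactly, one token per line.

Hunk 1: at line 2 remove [ppdhb,irt] add [wey] -> 10 lines: krljb xulmu ztcez wey ycagx rxodv sflpz vcti unr xmsa
Hunk 2: at line 5 remove [rxodv] add [dqs,ynfwz] -> 11 lines: krljb xulmu ztcez wey ycagx dqs ynfwz sflpz vcti unr xmsa
Hunk 3: at line 1 remove [ztcez,wey] add [qoks] -> 10 lines: krljb xulmu qoks ycagx dqs ynfwz sflpz vcti unr xmsa

Answer: krljb
xulmu
qoks
ycagx
dqs
ynfwz
sflpz
vcti
unr
xmsa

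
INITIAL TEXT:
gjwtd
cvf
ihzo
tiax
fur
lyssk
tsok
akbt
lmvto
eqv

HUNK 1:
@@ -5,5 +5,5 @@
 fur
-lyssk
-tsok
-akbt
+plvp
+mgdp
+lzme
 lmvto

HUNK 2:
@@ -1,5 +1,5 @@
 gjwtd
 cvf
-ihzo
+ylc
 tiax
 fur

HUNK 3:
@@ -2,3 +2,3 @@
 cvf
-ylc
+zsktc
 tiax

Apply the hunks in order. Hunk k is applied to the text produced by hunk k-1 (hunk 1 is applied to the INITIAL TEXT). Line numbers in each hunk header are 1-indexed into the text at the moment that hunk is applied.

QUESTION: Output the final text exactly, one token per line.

Answer: gjwtd
cvf
zsktc
tiax
fur
plvp
mgdp
lzme
lmvto
eqv

Derivation:
Hunk 1: at line 5 remove [lyssk,tsok,akbt] add [plvp,mgdp,lzme] -> 10 lines: gjwtd cvf ihzo tiax fur plvp mgdp lzme lmvto eqv
Hunk 2: at line 1 remove [ihzo] add [ylc] -> 10 lines: gjwtd cvf ylc tiax fur plvp mgdp lzme lmvto eqv
Hunk 3: at line 2 remove [ylc] add [zsktc] -> 10 lines: gjwtd cvf zsktc tiax fur plvp mgdp lzme lmvto eqv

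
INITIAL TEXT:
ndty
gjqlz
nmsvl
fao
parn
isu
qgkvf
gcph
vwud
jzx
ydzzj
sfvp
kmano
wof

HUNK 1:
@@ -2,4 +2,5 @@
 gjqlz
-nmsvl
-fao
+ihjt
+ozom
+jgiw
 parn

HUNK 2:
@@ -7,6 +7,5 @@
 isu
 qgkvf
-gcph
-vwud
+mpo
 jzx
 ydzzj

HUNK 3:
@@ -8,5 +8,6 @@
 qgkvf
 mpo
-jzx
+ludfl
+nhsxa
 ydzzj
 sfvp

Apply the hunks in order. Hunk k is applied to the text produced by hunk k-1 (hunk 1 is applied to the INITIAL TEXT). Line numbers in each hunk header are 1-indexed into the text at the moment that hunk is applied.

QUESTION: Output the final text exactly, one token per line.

Answer: ndty
gjqlz
ihjt
ozom
jgiw
parn
isu
qgkvf
mpo
ludfl
nhsxa
ydzzj
sfvp
kmano
wof

Derivation:
Hunk 1: at line 2 remove [nmsvl,fao] add [ihjt,ozom,jgiw] -> 15 lines: ndty gjqlz ihjt ozom jgiw parn isu qgkvf gcph vwud jzx ydzzj sfvp kmano wof
Hunk 2: at line 7 remove [gcph,vwud] add [mpo] -> 14 lines: ndty gjqlz ihjt ozom jgiw parn isu qgkvf mpo jzx ydzzj sfvp kmano wof
Hunk 3: at line 8 remove [jzx] add [ludfl,nhsxa] -> 15 lines: ndty gjqlz ihjt ozom jgiw parn isu qgkvf mpo ludfl nhsxa ydzzj sfvp kmano wof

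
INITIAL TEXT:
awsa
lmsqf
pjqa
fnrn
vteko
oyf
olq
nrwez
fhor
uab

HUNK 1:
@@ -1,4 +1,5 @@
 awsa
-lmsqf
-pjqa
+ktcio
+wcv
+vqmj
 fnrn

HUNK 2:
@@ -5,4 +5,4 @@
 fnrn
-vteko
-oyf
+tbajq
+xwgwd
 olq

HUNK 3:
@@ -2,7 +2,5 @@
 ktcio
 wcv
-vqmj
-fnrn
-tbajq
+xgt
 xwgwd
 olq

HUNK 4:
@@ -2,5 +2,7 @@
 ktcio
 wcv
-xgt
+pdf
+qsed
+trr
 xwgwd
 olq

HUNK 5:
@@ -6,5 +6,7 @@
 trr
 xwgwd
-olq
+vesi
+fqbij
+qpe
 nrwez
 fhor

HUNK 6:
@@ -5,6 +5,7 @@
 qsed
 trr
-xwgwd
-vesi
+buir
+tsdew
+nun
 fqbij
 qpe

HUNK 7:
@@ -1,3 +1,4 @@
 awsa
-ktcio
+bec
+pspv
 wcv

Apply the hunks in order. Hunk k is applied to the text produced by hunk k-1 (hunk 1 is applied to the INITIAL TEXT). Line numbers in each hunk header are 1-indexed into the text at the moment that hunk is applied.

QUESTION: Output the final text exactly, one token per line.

Answer: awsa
bec
pspv
wcv
pdf
qsed
trr
buir
tsdew
nun
fqbij
qpe
nrwez
fhor
uab

Derivation:
Hunk 1: at line 1 remove [lmsqf,pjqa] add [ktcio,wcv,vqmj] -> 11 lines: awsa ktcio wcv vqmj fnrn vteko oyf olq nrwez fhor uab
Hunk 2: at line 5 remove [vteko,oyf] add [tbajq,xwgwd] -> 11 lines: awsa ktcio wcv vqmj fnrn tbajq xwgwd olq nrwez fhor uab
Hunk 3: at line 2 remove [vqmj,fnrn,tbajq] add [xgt] -> 9 lines: awsa ktcio wcv xgt xwgwd olq nrwez fhor uab
Hunk 4: at line 2 remove [xgt] add [pdf,qsed,trr] -> 11 lines: awsa ktcio wcv pdf qsed trr xwgwd olq nrwez fhor uab
Hunk 5: at line 6 remove [olq] add [vesi,fqbij,qpe] -> 13 lines: awsa ktcio wcv pdf qsed trr xwgwd vesi fqbij qpe nrwez fhor uab
Hunk 6: at line 5 remove [xwgwd,vesi] add [buir,tsdew,nun] -> 14 lines: awsa ktcio wcv pdf qsed trr buir tsdew nun fqbij qpe nrwez fhor uab
Hunk 7: at line 1 remove [ktcio] add [bec,pspv] -> 15 lines: awsa bec pspv wcv pdf qsed trr buir tsdew nun fqbij qpe nrwez fhor uab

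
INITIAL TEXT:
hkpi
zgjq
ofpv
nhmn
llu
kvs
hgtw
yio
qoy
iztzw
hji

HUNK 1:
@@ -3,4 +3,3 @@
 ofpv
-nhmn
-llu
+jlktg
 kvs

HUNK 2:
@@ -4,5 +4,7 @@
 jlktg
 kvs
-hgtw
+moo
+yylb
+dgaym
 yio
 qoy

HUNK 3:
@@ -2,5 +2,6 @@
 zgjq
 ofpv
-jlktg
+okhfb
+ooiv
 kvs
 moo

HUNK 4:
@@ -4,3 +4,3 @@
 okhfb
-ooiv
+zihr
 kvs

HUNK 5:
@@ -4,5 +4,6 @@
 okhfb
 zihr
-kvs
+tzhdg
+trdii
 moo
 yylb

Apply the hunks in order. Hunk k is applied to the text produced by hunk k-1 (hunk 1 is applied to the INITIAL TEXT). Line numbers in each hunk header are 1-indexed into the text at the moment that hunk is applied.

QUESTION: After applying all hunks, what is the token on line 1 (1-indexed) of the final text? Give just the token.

Answer: hkpi

Derivation:
Hunk 1: at line 3 remove [nhmn,llu] add [jlktg] -> 10 lines: hkpi zgjq ofpv jlktg kvs hgtw yio qoy iztzw hji
Hunk 2: at line 4 remove [hgtw] add [moo,yylb,dgaym] -> 12 lines: hkpi zgjq ofpv jlktg kvs moo yylb dgaym yio qoy iztzw hji
Hunk 3: at line 2 remove [jlktg] add [okhfb,ooiv] -> 13 lines: hkpi zgjq ofpv okhfb ooiv kvs moo yylb dgaym yio qoy iztzw hji
Hunk 4: at line 4 remove [ooiv] add [zihr] -> 13 lines: hkpi zgjq ofpv okhfb zihr kvs moo yylb dgaym yio qoy iztzw hji
Hunk 5: at line 4 remove [kvs] add [tzhdg,trdii] -> 14 lines: hkpi zgjq ofpv okhfb zihr tzhdg trdii moo yylb dgaym yio qoy iztzw hji
Final line 1: hkpi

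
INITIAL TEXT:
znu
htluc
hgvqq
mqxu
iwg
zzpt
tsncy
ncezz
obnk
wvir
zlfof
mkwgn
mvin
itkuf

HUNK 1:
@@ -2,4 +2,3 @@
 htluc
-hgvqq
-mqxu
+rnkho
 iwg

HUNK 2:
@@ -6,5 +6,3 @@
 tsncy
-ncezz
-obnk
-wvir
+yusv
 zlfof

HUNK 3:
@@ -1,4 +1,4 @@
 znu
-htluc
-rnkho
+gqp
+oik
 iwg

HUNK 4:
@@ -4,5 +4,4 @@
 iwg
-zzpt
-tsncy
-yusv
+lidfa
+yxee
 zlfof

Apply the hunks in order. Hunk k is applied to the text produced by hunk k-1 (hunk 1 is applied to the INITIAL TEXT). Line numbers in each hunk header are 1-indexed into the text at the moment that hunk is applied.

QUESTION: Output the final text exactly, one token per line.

Hunk 1: at line 2 remove [hgvqq,mqxu] add [rnkho] -> 13 lines: znu htluc rnkho iwg zzpt tsncy ncezz obnk wvir zlfof mkwgn mvin itkuf
Hunk 2: at line 6 remove [ncezz,obnk,wvir] add [yusv] -> 11 lines: znu htluc rnkho iwg zzpt tsncy yusv zlfof mkwgn mvin itkuf
Hunk 3: at line 1 remove [htluc,rnkho] add [gqp,oik] -> 11 lines: znu gqp oik iwg zzpt tsncy yusv zlfof mkwgn mvin itkuf
Hunk 4: at line 4 remove [zzpt,tsncy,yusv] add [lidfa,yxee] -> 10 lines: znu gqp oik iwg lidfa yxee zlfof mkwgn mvin itkuf

Answer: znu
gqp
oik
iwg
lidfa
yxee
zlfof
mkwgn
mvin
itkuf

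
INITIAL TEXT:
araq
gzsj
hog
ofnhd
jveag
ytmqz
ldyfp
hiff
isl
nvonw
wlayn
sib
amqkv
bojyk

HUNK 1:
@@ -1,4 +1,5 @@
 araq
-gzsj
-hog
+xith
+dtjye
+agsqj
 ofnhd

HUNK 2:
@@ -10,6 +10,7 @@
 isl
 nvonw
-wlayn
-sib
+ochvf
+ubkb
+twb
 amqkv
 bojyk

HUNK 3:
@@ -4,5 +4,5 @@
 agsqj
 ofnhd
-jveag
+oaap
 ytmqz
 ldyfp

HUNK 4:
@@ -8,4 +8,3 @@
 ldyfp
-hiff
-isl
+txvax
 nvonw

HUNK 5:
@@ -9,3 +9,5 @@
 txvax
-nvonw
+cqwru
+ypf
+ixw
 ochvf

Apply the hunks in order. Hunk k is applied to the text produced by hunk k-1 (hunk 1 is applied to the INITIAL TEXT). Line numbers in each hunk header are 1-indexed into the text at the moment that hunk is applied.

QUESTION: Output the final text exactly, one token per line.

Hunk 1: at line 1 remove [gzsj,hog] add [xith,dtjye,agsqj] -> 15 lines: araq xith dtjye agsqj ofnhd jveag ytmqz ldyfp hiff isl nvonw wlayn sib amqkv bojyk
Hunk 2: at line 10 remove [wlayn,sib] add [ochvf,ubkb,twb] -> 16 lines: araq xith dtjye agsqj ofnhd jveag ytmqz ldyfp hiff isl nvonw ochvf ubkb twb amqkv bojyk
Hunk 3: at line 4 remove [jveag] add [oaap] -> 16 lines: araq xith dtjye agsqj ofnhd oaap ytmqz ldyfp hiff isl nvonw ochvf ubkb twb amqkv bojyk
Hunk 4: at line 8 remove [hiff,isl] add [txvax] -> 15 lines: araq xith dtjye agsqj ofnhd oaap ytmqz ldyfp txvax nvonw ochvf ubkb twb amqkv bojyk
Hunk 5: at line 9 remove [nvonw] add [cqwru,ypf,ixw] -> 17 lines: araq xith dtjye agsqj ofnhd oaap ytmqz ldyfp txvax cqwru ypf ixw ochvf ubkb twb amqkv bojyk

Answer: araq
xith
dtjye
agsqj
ofnhd
oaap
ytmqz
ldyfp
txvax
cqwru
ypf
ixw
ochvf
ubkb
twb
amqkv
bojyk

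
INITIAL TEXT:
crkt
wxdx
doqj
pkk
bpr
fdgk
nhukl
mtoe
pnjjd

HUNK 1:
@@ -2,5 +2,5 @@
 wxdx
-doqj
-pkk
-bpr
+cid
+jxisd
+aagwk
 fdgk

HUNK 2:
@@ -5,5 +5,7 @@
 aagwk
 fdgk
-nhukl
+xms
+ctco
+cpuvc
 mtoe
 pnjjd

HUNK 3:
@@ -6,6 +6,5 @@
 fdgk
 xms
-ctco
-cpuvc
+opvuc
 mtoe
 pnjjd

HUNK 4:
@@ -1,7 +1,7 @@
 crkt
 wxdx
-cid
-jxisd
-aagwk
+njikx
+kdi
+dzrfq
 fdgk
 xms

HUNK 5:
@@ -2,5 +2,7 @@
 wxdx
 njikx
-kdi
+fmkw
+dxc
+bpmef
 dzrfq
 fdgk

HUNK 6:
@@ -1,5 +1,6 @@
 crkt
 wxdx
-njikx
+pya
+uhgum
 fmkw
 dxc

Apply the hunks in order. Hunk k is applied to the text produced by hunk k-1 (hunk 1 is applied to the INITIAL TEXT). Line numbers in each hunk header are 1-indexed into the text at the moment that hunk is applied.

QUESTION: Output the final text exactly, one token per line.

Answer: crkt
wxdx
pya
uhgum
fmkw
dxc
bpmef
dzrfq
fdgk
xms
opvuc
mtoe
pnjjd

Derivation:
Hunk 1: at line 2 remove [doqj,pkk,bpr] add [cid,jxisd,aagwk] -> 9 lines: crkt wxdx cid jxisd aagwk fdgk nhukl mtoe pnjjd
Hunk 2: at line 5 remove [nhukl] add [xms,ctco,cpuvc] -> 11 lines: crkt wxdx cid jxisd aagwk fdgk xms ctco cpuvc mtoe pnjjd
Hunk 3: at line 6 remove [ctco,cpuvc] add [opvuc] -> 10 lines: crkt wxdx cid jxisd aagwk fdgk xms opvuc mtoe pnjjd
Hunk 4: at line 1 remove [cid,jxisd,aagwk] add [njikx,kdi,dzrfq] -> 10 lines: crkt wxdx njikx kdi dzrfq fdgk xms opvuc mtoe pnjjd
Hunk 5: at line 2 remove [kdi] add [fmkw,dxc,bpmef] -> 12 lines: crkt wxdx njikx fmkw dxc bpmef dzrfq fdgk xms opvuc mtoe pnjjd
Hunk 6: at line 1 remove [njikx] add [pya,uhgum] -> 13 lines: crkt wxdx pya uhgum fmkw dxc bpmef dzrfq fdgk xms opvuc mtoe pnjjd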